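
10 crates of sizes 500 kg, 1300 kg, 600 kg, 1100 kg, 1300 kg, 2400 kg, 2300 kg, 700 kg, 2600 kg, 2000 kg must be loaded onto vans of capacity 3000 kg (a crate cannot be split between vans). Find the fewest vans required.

6

Total = 2600 + 2400 + 2300 + 2000 + 1300 + 1300 + 1100 + 700 + 600 + 500 = 14800 kg.
Lower bound: ⌈14800/3000⌉ = 5 vans.
A packing using 6 vans:
  van 1: 2600 = 2600
  van 2: 2400 + 600 = 3000
  van 3: 2300 + 700 = 3000
  van 4: 2000 + 500 = 2500
  van 5: 1300 + 1300 = 2600
  van 6: 1100 = 1100
No arrangement into 5 vans stays within capacity, so 6 is optimal.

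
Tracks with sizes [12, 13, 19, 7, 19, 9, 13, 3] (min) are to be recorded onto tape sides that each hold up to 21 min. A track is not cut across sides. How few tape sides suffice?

5

Total = 19 + 19 + 13 + 13 + 12 + 9 + 7 + 3 = 95 min.
Lower bound: ⌈95/21⌉ = 5 tape sides.
A packing using 5 tape sides:
  side 1: 19 = 19
  side 2: 19 = 19
  side 3: 13 + 7 = 20
  side 4: 13 + 3 = 16
  side 5: 12 + 9 = 21
This matches the lower bound, so 5 is optimal.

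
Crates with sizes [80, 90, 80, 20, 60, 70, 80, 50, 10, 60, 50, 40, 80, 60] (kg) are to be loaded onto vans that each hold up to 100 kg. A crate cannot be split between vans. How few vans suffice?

10

Total = 90 + 80 + 80 + 80 + 80 + 70 + 60 + 60 + 60 + 50 + 50 + 40 + 20 + 10 = 830 kg.
Lower bound: ⌈830/100⌉ = 9 vans.
A packing using 10 vans:
  van 1: 90 + 10 = 100
  van 2: 80 + 20 = 100
  van 3: 80 = 80
  van 4: 80 = 80
  van 5: 80 = 80
  van 6: 70 = 70
  van 7: 60 + 40 = 100
  van 8: 60 = 60
  van 9: 60 = 60
  van 10: 50 + 50 = 100
No arrangement into 9 vans stays within capacity, so 10 is optimal.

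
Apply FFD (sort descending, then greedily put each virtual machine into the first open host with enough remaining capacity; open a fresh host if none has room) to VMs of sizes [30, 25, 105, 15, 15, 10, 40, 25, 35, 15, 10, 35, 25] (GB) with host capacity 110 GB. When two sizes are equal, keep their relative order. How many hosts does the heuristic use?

Sorted descending: 105, 40, 35, 35, 30, 25, 25, 25, 15, 15, 15, 10, 10.
  105 → host 1 (new)  [load 105/110]
  40 → host 2 (new)  [load 40/110]
  35 → host 2  [load 75/110]
  35 → host 2  [load 110/110]
  30 → host 3 (new)  [load 30/110]
  25 → host 3  [load 55/110]
  25 → host 3  [load 80/110]
  25 → host 3  [load 105/110]
  15 → host 4 (new)  [load 15/110]
  15 → host 4  [load 30/110]
  15 → host 4  [load 45/110]
  10 → host 4  [load 55/110]
  10 → host 4  [load 65/110]
4 hosts opened.

4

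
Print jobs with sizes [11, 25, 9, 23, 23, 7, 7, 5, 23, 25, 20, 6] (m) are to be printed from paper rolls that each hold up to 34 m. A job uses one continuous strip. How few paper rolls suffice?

6

Total = 25 + 25 + 23 + 23 + 23 + 20 + 11 + 9 + 7 + 7 + 6 + 5 = 184 m.
Lower bound: ⌈184/34⌉ = 6 paper rolls.
A packing using 6 paper rolls:
  roll 1: 25 + 9 = 34
  roll 2: 25 + 7 = 32
  roll 3: 23 + 11 = 34
  roll 4: 23 + 7 = 30
  roll 5: 23 + 6 + 5 = 34
  roll 6: 20 = 20
This matches the lower bound, so 6 is optimal.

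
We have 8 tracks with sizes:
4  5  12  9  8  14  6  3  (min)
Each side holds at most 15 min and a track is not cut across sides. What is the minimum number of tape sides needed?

Total = 14 + 12 + 9 + 8 + 6 + 5 + 4 + 3 = 61 min.
Lower bound: ⌈61/15⌉ = 5 tape sides.
A packing using 5 tape sides:
  side 1: 14 = 14
  side 2: 12 + 3 = 15
  side 3: 9 + 6 = 15
  side 4: 8 + 5 = 13
  side 5: 4 = 4
This matches the lower bound, so 5 is optimal.

5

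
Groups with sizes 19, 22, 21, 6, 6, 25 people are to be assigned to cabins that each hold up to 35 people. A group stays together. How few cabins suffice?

Total = 25 + 22 + 21 + 19 + 6 + 6 = 99 people.
Lower bound: ⌈99/35⌉ = 3 cabins.
Also, 4 groups each exceed 35/2 people, and no two of those can share a cabin, so at least 4 cabins are needed.
A packing using 4 cabins:
  cabin 1: 25 + 6 = 31
  cabin 2: 22 + 6 = 28
  cabin 3: 21 = 21
  cabin 4: 19 = 19
This matches the lower bound, so 4 is optimal.

4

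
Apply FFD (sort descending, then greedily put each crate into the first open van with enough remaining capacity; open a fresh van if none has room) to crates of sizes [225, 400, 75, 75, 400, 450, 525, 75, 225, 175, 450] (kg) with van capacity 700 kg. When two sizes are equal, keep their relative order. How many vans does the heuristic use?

5

Sorted descending: 525, 450, 450, 400, 400, 225, 225, 175, 75, 75, 75.
  525 → van 1 (new)  [load 525/700]
  450 → van 2 (new)  [load 450/700]
  450 → van 3 (new)  [load 450/700]
  400 → van 4 (new)  [load 400/700]
  400 → van 5 (new)  [load 400/700]
  225 → van 2  [load 675/700]
  225 → van 3  [load 675/700]
  175 → van 1  [load 700/700]
  75 → van 4  [load 475/700]
  75 → van 4  [load 550/700]
  75 → van 4  [load 625/700]
5 vans opened.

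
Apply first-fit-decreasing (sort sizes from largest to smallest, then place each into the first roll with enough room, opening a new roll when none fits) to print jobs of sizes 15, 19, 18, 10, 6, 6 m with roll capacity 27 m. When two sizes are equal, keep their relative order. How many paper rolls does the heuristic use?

Sorted descending: 19, 18, 15, 10, 6, 6.
  19 → roll 1 (new)  [load 19/27]
  18 → roll 2 (new)  [load 18/27]
  15 → roll 3 (new)  [load 15/27]
  10 → roll 3  [load 25/27]
  6 → roll 1  [load 25/27]
  6 → roll 2  [load 24/27]
3 paper rolls opened.

3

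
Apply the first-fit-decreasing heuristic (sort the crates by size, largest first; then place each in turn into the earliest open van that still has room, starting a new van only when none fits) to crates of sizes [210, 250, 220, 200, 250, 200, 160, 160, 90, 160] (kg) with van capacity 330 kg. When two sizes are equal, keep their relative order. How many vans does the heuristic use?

8

Sorted descending: 250, 250, 220, 210, 200, 200, 160, 160, 160, 90.
  250 → van 1 (new)  [load 250/330]
  250 → van 2 (new)  [load 250/330]
  220 → van 3 (new)  [load 220/330]
  210 → van 4 (new)  [load 210/330]
  200 → van 5 (new)  [load 200/330]
  200 → van 6 (new)  [load 200/330]
  160 → van 7 (new)  [load 160/330]
  160 → van 7  [load 320/330]
  160 → van 8 (new)  [load 160/330]
  90 → van 3  [load 310/330]
8 vans opened.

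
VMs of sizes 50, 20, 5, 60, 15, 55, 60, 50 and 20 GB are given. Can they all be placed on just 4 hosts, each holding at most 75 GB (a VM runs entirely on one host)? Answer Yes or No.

No

Total = 335 GB; ⌈335/75⌉ = 5.
At least 5 hosts are required, but only 4 are allowed.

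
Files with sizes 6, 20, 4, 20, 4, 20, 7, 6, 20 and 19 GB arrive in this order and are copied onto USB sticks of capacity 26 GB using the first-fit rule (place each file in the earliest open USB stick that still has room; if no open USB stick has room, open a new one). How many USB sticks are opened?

  6 → USB stick 1 (new)  [load 6/26]
  20 → USB stick 1  [load 26/26]
  4 → USB stick 2 (new)  [load 4/26]
  20 → USB stick 2  [load 24/26]
  4 → USB stick 3 (new)  [load 4/26]
  20 → USB stick 3  [load 24/26]
  7 → USB stick 4 (new)  [load 7/26]
  6 → USB stick 4  [load 13/26]
  20 → USB stick 5 (new)  [load 20/26]
  19 → USB stick 6 (new)  [load 19/26]
6 USB sticks opened.

6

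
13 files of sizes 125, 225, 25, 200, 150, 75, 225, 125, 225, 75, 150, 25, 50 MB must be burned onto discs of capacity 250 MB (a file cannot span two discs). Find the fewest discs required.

Total = 225 + 225 + 225 + 200 + 150 + 150 + 125 + 125 + 75 + 75 + 50 + 25 + 25 = 1675 MB.
Lower bound: ⌈1675/250⌉ = 7 discs.
A packing using 7 discs:
  disc 1: 225 + 25 = 250
  disc 2: 225 + 25 = 250
  disc 3: 225 = 225
  disc 4: 200 + 50 = 250
  disc 5: 150 + 75 = 225
  disc 6: 150 + 75 = 225
  disc 7: 125 + 125 = 250
This matches the lower bound, so 7 is optimal.

7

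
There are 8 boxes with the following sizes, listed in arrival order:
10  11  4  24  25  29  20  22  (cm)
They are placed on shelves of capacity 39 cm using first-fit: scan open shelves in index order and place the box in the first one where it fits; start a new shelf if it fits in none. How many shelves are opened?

6

  10 → shelf 1 (new)  [load 10/39]
  11 → shelf 1  [load 21/39]
  4 → shelf 1  [load 25/39]
  24 → shelf 2 (new)  [load 24/39]
  25 → shelf 3 (new)  [load 25/39]
  29 → shelf 4 (new)  [load 29/39]
  20 → shelf 5 (new)  [load 20/39]
  22 → shelf 6 (new)  [load 22/39]
6 shelves opened.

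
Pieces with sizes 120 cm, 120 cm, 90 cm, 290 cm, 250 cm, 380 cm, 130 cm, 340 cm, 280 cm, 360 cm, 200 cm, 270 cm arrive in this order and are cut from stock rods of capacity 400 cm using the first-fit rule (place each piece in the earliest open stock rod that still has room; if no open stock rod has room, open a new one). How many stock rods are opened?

9

  120 → stock rod 1 (new)  [load 120/400]
  120 → stock rod 1  [load 240/400]
  90 → stock rod 1  [load 330/400]
  290 → stock rod 2 (new)  [load 290/400]
  250 → stock rod 3 (new)  [load 250/400]
  380 → stock rod 4 (new)  [load 380/400]
  130 → stock rod 3  [load 380/400]
  340 → stock rod 5 (new)  [load 340/400]
  280 → stock rod 6 (new)  [load 280/400]
  360 → stock rod 7 (new)  [load 360/400]
  200 → stock rod 8 (new)  [load 200/400]
  270 → stock rod 9 (new)  [load 270/400]
9 stock rods opened.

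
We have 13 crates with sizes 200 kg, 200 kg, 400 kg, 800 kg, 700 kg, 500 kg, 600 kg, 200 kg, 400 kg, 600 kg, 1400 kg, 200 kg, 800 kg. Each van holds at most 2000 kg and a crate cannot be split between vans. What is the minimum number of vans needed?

4

Total = 1400 + 800 + 800 + 700 + 600 + 600 + 500 + 400 + 400 + 200 + 200 + 200 + 200 = 7000 kg.
Lower bound: ⌈7000/2000⌉ = 4 vans.
A packing using 4 vans:
  van 1: 1400 + 600 = 2000
  van 2: 800 + 800 + 400 = 2000
  van 3: 700 + 600 + 500 + 200 = 2000
  van 4: 400 + 200 + 200 + 200 = 1000
This matches the lower bound, so 4 is optimal.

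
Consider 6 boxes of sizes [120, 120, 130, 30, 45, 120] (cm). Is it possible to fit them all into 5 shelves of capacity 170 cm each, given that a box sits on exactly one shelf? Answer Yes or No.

Yes

A valid assignment using 4 shelves:
  shelf 1: 130 + 30 = 160
  shelf 2: 120 + 45 = 165
  shelf 3: 120 = 120
  shelf 4: 120 = 120
That uses only 4 ≤ 5, so 5 shelves are enough.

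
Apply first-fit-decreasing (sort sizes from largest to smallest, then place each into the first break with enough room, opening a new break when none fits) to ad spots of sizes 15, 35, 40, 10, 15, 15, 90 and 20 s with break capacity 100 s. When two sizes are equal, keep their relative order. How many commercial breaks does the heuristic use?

3

Sorted descending: 90, 40, 35, 20, 15, 15, 15, 10.
  90 → break 1 (new)  [load 90/100]
  40 → break 2 (new)  [load 40/100]
  35 → break 2  [load 75/100]
  20 → break 2  [load 95/100]
  15 → break 3 (new)  [load 15/100]
  15 → break 3  [load 30/100]
  15 → break 3  [load 45/100]
  10 → break 1  [load 100/100]
3 commercial breaks opened.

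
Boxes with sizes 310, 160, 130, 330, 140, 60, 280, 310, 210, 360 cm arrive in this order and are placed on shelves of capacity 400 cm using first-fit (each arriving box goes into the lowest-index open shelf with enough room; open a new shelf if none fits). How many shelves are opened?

  310 → shelf 1 (new)  [load 310/400]
  160 → shelf 2 (new)  [load 160/400]
  130 → shelf 2  [load 290/400]
  330 → shelf 3 (new)  [load 330/400]
  140 → shelf 4 (new)  [load 140/400]
  60 → shelf 1  [load 370/400]
  280 → shelf 5 (new)  [load 280/400]
  310 → shelf 6 (new)  [load 310/400]
  210 → shelf 4  [load 350/400]
  360 → shelf 7 (new)  [load 360/400]
7 shelves opened.

7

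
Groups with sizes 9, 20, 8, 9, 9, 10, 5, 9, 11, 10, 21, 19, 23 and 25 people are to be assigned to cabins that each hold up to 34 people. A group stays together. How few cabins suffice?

6

Total = 25 + 23 + 21 + 20 + 19 + 11 + 10 + 10 + 9 + 9 + 9 + 9 + 8 + 5 = 188 people.
Lower bound: ⌈188/34⌉ = 6 cabins.
A packing using 6 cabins:
  cabin 1: 25 + 9 = 34
  cabin 2: 23 + 11 = 34
  cabin 3: 21 + 10 = 31
  cabin 4: 20 + 10 = 30
  cabin 5: 19 + 9 + 5 = 33
  cabin 6: 9 + 9 + 8 = 26
This matches the lower bound, so 6 is optimal.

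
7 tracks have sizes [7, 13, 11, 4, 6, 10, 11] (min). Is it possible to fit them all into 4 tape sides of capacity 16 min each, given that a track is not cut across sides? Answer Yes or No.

Total = 62 min; ⌈62/16⌉ = 4.
The bound of 4 does not rule out 4, but exhaustive search shows no assignment into 4 tape sides of capacity 16 min exists — the minimum is 5.

No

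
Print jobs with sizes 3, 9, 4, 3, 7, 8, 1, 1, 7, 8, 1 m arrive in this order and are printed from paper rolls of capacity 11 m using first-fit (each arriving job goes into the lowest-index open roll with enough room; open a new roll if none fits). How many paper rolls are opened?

6

  3 → roll 1 (new)  [load 3/11]
  9 → roll 2 (new)  [load 9/11]
  4 → roll 1  [load 7/11]
  3 → roll 1  [load 10/11]
  7 → roll 3 (new)  [load 7/11]
  8 → roll 4 (new)  [load 8/11]
  1 → roll 1  [load 11/11]
  1 → roll 2  [load 10/11]
  7 → roll 5 (new)  [load 7/11]
  8 → roll 6 (new)  [load 8/11]
  1 → roll 2  [load 11/11]
6 paper rolls opened.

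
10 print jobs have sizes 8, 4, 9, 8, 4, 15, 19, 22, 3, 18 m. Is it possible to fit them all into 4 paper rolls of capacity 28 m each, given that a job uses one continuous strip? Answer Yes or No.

Total = 110 m; ⌈110/28⌉ = 4.
The bound of 4 does not rule out 4, but exhaustive search shows no assignment into 4 paper rolls of capacity 28 m exists — the minimum is 5.

No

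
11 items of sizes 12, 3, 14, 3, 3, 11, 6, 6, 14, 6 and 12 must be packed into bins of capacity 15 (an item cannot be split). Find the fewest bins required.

7

Total = 14 + 14 + 12 + 12 + 11 + 6 + 6 + 6 + 3 + 3 + 3 = 90.
Lower bound: ⌈90/15⌉ = 6 bins.
A packing using 7 bins:
  bin 1: 14 = 14
  bin 2: 14 = 14
  bin 3: 12 + 3 = 15
  bin 4: 12 + 3 = 15
  bin 5: 11 + 3 = 14
  bin 6: 6 + 6 = 12
  bin 7: 6 = 6
No arrangement into 6 bins stays within capacity, so 7 is optimal.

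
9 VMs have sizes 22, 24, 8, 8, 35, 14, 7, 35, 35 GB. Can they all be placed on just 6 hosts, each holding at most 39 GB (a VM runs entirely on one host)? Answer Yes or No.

A valid assignment using 6 hosts:
  host 1: 35 = 35
  host 2: 35 = 35
  host 3: 35 = 35
  host 4: 24 + 14 = 38
  host 5: 22 + 8 + 8 = 38
  host 6: 7 = 7
Every load is within 39 GB, so 6 hosts suffice.

Yes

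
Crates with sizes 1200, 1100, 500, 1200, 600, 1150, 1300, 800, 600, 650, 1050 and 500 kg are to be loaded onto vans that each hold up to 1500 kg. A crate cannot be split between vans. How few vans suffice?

9

Total = 1300 + 1200 + 1200 + 1150 + 1100 + 1050 + 800 + 650 + 600 + 600 + 500 + 500 = 10650 kg.
Lower bound: ⌈10650/1500⌉ = 8 vans.
A packing using 9 vans:
  van 1: 1300 = 1300
  van 2: 1200 = 1200
  van 3: 1200 = 1200
  van 4: 1150 = 1150
  van 5: 1100 = 1100
  van 6: 1050 = 1050
  van 7: 800 + 650 = 1450
  van 8: 600 + 600 = 1200
  van 9: 500 + 500 = 1000
No arrangement into 8 vans stays within capacity, so 9 is optimal.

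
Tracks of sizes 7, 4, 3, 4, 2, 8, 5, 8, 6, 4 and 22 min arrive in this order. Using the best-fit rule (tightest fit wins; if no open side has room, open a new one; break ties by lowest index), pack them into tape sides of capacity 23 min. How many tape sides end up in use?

  7 → side 1 (new)  [load 7/23]
  4 → side 1  [load 11/23]
  3 → side 1  [load 14/23]
  4 → side 1  [load 18/23]
  2 → side 1  [load 20/23]
  8 → side 2 (new)  [load 8/23]
  5 → side 2  [load 13/23]
  8 → side 2  [load 21/23]
  6 → side 3 (new)  [load 6/23]
  4 → side 3  [load 10/23]
  22 → side 4 (new)  [load 22/23]
4 tape sides opened.

4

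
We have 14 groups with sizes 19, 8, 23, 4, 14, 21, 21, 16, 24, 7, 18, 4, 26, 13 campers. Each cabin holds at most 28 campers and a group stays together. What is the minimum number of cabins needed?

Total = 26 + 24 + 23 + 21 + 21 + 19 + 18 + 16 + 14 + 13 + 8 + 7 + 4 + 4 = 218 campers.
Lower bound: ⌈218/28⌉ = 8 cabins.
A packing using 9 cabins:
  cabin 1: 26 = 26
  cabin 2: 24 + 4 = 28
  cabin 3: 23 + 4 = 27
  cabin 4: 21 + 7 = 28
  cabin 5: 21 = 21
  cabin 6: 19 + 8 = 27
  cabin 7: 18 = 18
  cabin 8: 16 = 16
  cabin 9: 14 + 13 = 27
No arrangement into 8 cabins stays within capacity, so 9 is optimal.

9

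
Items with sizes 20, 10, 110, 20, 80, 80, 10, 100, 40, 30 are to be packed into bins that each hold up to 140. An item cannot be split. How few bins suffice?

Total = 110 + 100 + 80 + 80 + 40 + 30 + 20 + 20 + 10 + 10 = 500.
Lower bound: ⌈500/140⌉ = 4 bins.
A packing using 4 bins:
  bin 1: 110 + 30 = 140
  bin 2: 100 + 40 = 140
  bin 3: 80 + 20 + 20 + 10 + 10 = 140
  bin 4: 80 = 80
This matches the lower bound, so 4 is optimal.

4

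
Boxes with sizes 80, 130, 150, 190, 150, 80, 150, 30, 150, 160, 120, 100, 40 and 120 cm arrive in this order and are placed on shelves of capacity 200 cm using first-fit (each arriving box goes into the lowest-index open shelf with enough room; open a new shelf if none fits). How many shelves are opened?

  80 → shelf 1 (new)  [load 80/200]
  130 → shelf 2 (new)  [load 130/200]
  150 → shelf 3 (new)  [load 150/200]
  190 → shelf 4 (new)  [load 190/200]
  150 → shelf 5 (new)  [load 150/200]
  80 → shelf 1  [load 160/200]
  150 → shelf 6 (new)  [load 150/200]
  30 → shelf 1  [load 190/200]
  150 → shelf 7 (new)  [load 150/200]
  160 → shelf 8 (new)  [load 160/200]
  120 → shelf 9 (new)  [load 120/200]
  100 → shelf 10 (new)  [load 100/200]
  40 → shelf 2  [load 170/200]
  120 → shelf 11 (new)  [load 120/200]
11 shelves opened.

11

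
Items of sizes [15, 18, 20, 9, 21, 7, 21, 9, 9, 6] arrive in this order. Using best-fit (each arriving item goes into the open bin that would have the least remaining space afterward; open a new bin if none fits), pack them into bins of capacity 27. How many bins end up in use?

6

  15 → bin 1 (new)  [load 15/27]
  18 → bin 2 (new)  [load 18/27]
  20 → bin 3 (new)  [load 20/27]
  9 → bin 2  [load 27/27]
  21 → bin 4 (new)  [load 21/27]
  7 → bin 3  [load 27/27]
  21 → bin 5 (new)  [load 21/27]
  9 → bin 1  [load 24/27]
  9 → bin 6 (new)  [load 9/27]
  6 → bin 4  [load 27/27]
6 bins opened.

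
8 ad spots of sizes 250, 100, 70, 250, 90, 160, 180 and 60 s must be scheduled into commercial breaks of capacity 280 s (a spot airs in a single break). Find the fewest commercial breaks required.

Total = 250 + 250 + 180 + 160 + 100 + 90 + 70 + 60 = 1160 s.
Lower bound: ⌈1160/280⌉ = 5 commercial breaks.
A packing using 5 commercial breaks:
  break 1: 250 = 250
  break 2: 250 = 250
  break 3: 180 + 100 = 280
  break 4: 160 + 90 = 250
  break 5: 70 + 60 = 130
This matches the lower bound, so 5 is optimal.

5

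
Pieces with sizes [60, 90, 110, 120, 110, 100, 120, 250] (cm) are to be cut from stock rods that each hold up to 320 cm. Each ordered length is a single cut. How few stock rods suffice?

Total = 250 + 120 + 120 + 110 + 110 + 100 + 90 + 60 = 960 cm.
Lower bound: ⌈960/320⌉ = 3 stock rods.
A packing using 4 stock rods:
  stock rod 1: 250 + 60 = 310
  stock rod 2: 120 + 120 = 240
  stock rod 3: 110 + 110 + 100 = 320
  stock rod 4: 90 = 90
No arrangement into 3 stock rods stays within capacity, so 4 is optimal.

4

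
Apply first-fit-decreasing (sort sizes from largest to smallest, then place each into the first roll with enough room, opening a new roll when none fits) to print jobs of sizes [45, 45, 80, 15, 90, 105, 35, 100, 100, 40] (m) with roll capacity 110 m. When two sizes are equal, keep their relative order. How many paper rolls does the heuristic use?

Sorted descending: 105, 100, 100, 90, 80, 45, 45, 40, 35, 15.
  105 → roll 1 (new)  [load 105/110]
  100 → roll 2 (new)  [load 100/110]
  100 → roll 3 (new)  [load 100/110]
  90 → roll 4 (new)  [load 90/110]
  80 → roll 5 (new)  [load 80/110]
  45 → roll 6 (new)  [load 45/110]
  45 → roll 6  [load 90/110]
  40 → roll 7 (new)  [load 40/110]
  35 → roll 7  [load 75/110]
  15 → roll 4  [load 105/110]
7 paper rolls opened.

7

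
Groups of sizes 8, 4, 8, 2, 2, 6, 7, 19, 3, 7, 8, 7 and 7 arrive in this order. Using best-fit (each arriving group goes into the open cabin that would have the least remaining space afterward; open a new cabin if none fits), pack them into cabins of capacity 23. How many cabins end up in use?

4

  8 → cabin 1 (new)  [load 8/23]
  4 → cabin 1  [load 12/23]
  8 → cabin 1  [load 20/23]
  2 → cabin 1  [load 22/23]
  2 → cabin 2 (new)  [load 2/23]
  6 → cabin 2  [load 8/23]
  7 → cabin 2  [load 15/23]
  19 → cabin 3 (new)  [load 19/23]
  3 → cabin 3  [load 22/23]
  7 → cabin 2  [load 22/23]
  8 → cabin 4 (new)  [load 8/23]
  7 → cabin 4  [load 15/23]
  7 → cabin 4  [load 22/23]
4 cabins opened.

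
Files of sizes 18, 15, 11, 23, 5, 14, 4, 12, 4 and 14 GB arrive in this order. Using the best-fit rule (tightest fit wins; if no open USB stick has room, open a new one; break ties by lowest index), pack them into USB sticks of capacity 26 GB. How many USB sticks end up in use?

5

  18 → USB stick 1 (new)  [load 18/26]
  15 → USB stick 2 (new)  [load 15/26]
  11 → USB stick 2  [load 26/26]
  23 → USB stick 3 (new)  [load 23/26]
  5 → USB stick 1  [load 23/26]
  14 → USB stick 4 (new)  [load 14/26]
  4 → USB stick 4  [load 18/26]
  12 → USB stick 5 (new)  [load 12/26]
  4 → USB stick 4  [load 22/26]
  14 → USB stick 5  [load 26/26]
5 USB sticks opened.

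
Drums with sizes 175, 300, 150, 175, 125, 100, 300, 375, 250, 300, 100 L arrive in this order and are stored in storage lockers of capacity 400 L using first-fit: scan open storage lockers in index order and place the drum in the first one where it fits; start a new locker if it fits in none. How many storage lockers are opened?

  175 → locker 1 (new)  [load 175/400]
  300 → locker 2 (new)  [load 300/400]
  150 → locker 1  [load 325/400]
  175 → locker 3 (new)  [load 175/400]
  125 → locker 3  [load 300/400]
  100 → locker 2  [load 400/400]
  300 → locker 4 (new)  [load 300/400]
  375 → locker 5 (new)  [load 375/400]
  250 → locker 6 (new)  [load 250/400]
  300 → locker 7 (new)  [load 300/400]
  100 → locker 3  [load 400/400]
7 storage lockers opened.

7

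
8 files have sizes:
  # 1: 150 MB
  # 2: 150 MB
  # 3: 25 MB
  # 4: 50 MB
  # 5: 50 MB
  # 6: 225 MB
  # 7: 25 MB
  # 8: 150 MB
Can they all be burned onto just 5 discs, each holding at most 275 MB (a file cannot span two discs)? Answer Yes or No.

Yes

A valid assignment using 4 discs:
  disc 1: 225 + 50 = 275
  disc 2: 150 + 50 + 25 + 25 = 250
  disc 3: 150 = 150
  disc 4: 150 = 150
That uses only 4 ≤ 5, so 5 discs are enough.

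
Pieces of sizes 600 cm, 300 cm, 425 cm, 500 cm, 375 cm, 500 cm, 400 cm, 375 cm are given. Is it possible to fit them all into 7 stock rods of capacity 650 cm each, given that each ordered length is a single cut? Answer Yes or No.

Total = 3475 cm; ⌈3475/650⌉ = 6.
7 pieces each exceed half the capacity and cannot share a stock rod, forcing at least 7 stock rods.
The bound of 7 does not rule out 7, but exhaustive search shows no assignment into 7 stock rods of capacity 650 cm exists — the minimum is 8.

No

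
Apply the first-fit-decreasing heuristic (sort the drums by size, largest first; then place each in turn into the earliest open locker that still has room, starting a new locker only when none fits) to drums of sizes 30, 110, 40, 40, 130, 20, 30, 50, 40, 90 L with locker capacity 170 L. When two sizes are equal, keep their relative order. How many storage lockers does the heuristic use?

4

Sorted descending: 130, 110, 90, 50, 40, 40, 40, 30, 30, 20.
  130 → locker 1 (new)  [load 130/170]
  110 → locker 2 (new)  [load 110/170]
  90 → locker 3 (new)  [load 90/170]
  50 → locker 2  [load 160/170]
  40 → locker 1  [load 170/170]
  40 → locker 3  [load 130/170]
  40 → locker 3  [load 170/170]
  30 → locker 4 (new)  [load 30/170]
  30 → locker 4  [load 60/170]
  20 → locker 4  [load 80/170]
4 storage lockers opened.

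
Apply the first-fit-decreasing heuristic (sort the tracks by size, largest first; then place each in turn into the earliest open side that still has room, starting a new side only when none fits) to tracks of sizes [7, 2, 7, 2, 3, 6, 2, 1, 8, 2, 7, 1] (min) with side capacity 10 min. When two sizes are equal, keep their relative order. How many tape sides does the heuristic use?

Sorted descending: 8, 7, 7, 7, 6, 3, 2, 2, 2, 2, 1, 1.
  8 → side 1 (new)  [load 8/10]
  7 → side 2 (new)  [load 7/10]
  7 → side 3 (new)  [load 7/10]
  7 → side 4 (new)  [load 7/10]
  6 → side 5 (new)  [load 6/10]
  3 → side 2  [load 10/10]
  2 → side 1  [load 10/10]
  2 → side 3  [load 9/10]
  2 → side 4  [load 9/10]
  2 → side 5  [load 8/10]
  1 → side 3  [load 10/10]
  1 → side 4  [load 10/10]
5 tape sides opened.

5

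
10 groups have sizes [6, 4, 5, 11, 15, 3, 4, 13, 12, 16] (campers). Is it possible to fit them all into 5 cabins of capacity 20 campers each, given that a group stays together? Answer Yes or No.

Yes

A valid assignment using 5 cabins:
  cabin 1: 16 + 4 = 20
  cabin 2: 15 + 5 = 20
  cabin 3: 13 + 6 = 19
  cabin 4: 12 + 4 + 3 = 19
  cabin 5: 11 = 11
Every load is within 20 campers, so 5 cabins suffice.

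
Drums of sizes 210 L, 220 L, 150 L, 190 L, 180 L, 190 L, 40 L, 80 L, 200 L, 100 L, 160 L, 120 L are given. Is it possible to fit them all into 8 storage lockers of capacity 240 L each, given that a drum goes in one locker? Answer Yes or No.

Total = 1840 L; ⌈1840/240⌉ = 8.
The bound of 8 does not rule out 8, but exhaustive search shows no assignment into 8 storage lockers of capacity 240 L exists — the minimum is 9.

No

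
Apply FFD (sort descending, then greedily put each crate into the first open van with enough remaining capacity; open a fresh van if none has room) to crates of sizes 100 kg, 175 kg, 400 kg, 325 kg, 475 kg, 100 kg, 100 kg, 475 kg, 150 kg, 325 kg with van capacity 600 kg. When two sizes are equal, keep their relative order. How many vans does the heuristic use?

Sorted descending: 475, 475, 400, 325, 325, 175, 150, 100, 100, 100.
  475 → van 1 (new)  [load 475/600]
  475 → van 2 (new)  [load 475/600]
  400 → van 3 (new)  [load 400/600]
  325 → van 4 (new)  [load 325/600]
  325 → van 5 (new)  [load 325/600]
  175 → van 3  [load 575/600]
  150 → van 4  [load 475/600]
  100 → van 1  [load 575/600]
  100 → van 2  [load 575/600]
  100 → van 4  [load 575/600]
5 vans opened.

5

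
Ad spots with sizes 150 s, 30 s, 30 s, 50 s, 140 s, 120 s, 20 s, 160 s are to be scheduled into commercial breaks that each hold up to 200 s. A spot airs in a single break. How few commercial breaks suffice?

Total = 160 + 150 + 140 + 120 + 50 + 30 + 30 + 20 = 700 s.
Lower bound: ⌈700/200⌉ = 4 commercial breaks.
A packing using 4 commercial breaks:
  break 1: 160 + 30 = 190
  break 2: 150 + 50 = 200
  break 3: 140 + 30 + 20 = 190
  break 4: 120 = 120
This matches the lower bound, so 4 is optimal.

4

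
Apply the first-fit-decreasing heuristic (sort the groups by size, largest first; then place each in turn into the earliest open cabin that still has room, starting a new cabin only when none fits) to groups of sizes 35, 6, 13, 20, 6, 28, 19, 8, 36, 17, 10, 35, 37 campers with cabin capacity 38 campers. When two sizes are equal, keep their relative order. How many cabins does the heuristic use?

Sorted descending: 37, 36, 35, 35, 28, 20, 19, 17, 13, 10, 8, 6, 6.
  37 → cabin 1 (new)  [load 37/38]
  36 → cabin 2 (new)  [load 36/38]
  35 → cabin 3 (new)  [load 35/38]
  35 → cabin 4 (new)  [load 35/38]
  28 → cabin 5 (new)  [load 28/38]
  20 → cabin 6 (new)  [load 20/38]
  19 → cabin 7 (new)  [load 19/38]
  17 → cabin 6  [load 37/38]
  13 → cabin 7  [load 32/38]
  10 → cabin 5  [load 38/38]
  8 → cabin 8 (new)  [load 8/38]
  6 → cabin 7  [load 38/38]
  6 → cabin 8  [load 14/38]
8 cabins opened.

8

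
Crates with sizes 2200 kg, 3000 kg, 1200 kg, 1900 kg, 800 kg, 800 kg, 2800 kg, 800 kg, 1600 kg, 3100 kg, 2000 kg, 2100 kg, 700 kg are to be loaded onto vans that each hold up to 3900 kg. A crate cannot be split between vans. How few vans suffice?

7

Total = 3100 + 3000 + 2800 + 2200 + 2100 + 2000 + 1900 + 1600 + 1200 + 800 + 800 + 800 + 700 = 23000 kg.
Lower bound: ⌈23000/3900⌉ = 6 vans.
A packing using 7 vans:
  van 1: 3100 + 800 = 3900
  van 2: 3000 + 800 = 3800
  van 3: 2800 + 800 = 3600
  van 4: 2200 + 1600 = 3800
  van 5: 2100 + 1200 = 3300
  van 6: 2000 + 1900 = 3900
  van 7: 700 = 700
No arrangement into 6 vans stays within capacity, so 7 is optimal.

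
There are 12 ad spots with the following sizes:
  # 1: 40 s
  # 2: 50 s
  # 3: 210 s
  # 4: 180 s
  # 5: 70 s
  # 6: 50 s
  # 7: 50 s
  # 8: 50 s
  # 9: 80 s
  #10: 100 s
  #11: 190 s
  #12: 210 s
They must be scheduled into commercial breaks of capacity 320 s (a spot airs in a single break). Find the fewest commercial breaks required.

Total = 210 + 210 + 190 + 180 + 100 + 80 + 70 + 50 + 50 + 50 + 50 + 40 = 1280 s.
Lower bound: ⌈1280/320⌉ = 4 commercial breaks.
A packing using 5 commercial breaks:
  break 1: 210 + 100 = 310
  break 2: 210 + 80 = 290
  break 3: 190 + 70 + 50 = 310
  break 4: 180 + 50 + 50 + 40 = 320
  break 5: 50 = 50
No arrangement into 4 commercial breaks stays within capacity, so 5 is optimal.

5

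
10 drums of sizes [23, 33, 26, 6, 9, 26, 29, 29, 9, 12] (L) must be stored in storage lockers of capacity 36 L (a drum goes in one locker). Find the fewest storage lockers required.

Total = 33 + 29 + 29 + 26 + 26 + 23 + 12 + 9 + 9 + 6 = 202 L.
Lower bound: ⌈202/36⌉ = 6 storage lockers.
A packing using 6 storage lockers:
  locker 1: 33 = 33
  locker 2: 29 + 6 = 35
  locker 3: 29 = 29
  locker 4: 26 + 9 = 35
  locker 5: 26 + 9 = 35
  locker 6: 23 + 12 = 35
This matches the lower bound, so 6 is optimal.

6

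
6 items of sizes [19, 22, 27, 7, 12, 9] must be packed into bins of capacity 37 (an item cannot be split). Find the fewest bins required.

Total = 27 + 22 + 19 + 12 + 9 + 7 = 96.
Lower bound: ⌈96/37⌉ = 3 bins.
A packing using 3 bins:
  bin 1: 27 + 9 = 36
  bin 2: 22 + 12 = 34
  bin 3: 19 + 7 = 26
This matches the lower bound, so 3 is optimal.

3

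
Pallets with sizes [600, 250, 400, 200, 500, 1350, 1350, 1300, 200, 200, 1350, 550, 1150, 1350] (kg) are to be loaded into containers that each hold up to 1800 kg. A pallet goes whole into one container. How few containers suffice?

Total = 1350 + 1350 + 1350 + 1350 + 1300 + 1150 + 600 + 550 + 500 + 400 + 250 + 200 + 200 + 200 = 10750 kg.
Lower bound: ⌈10750/1800⌉ = 6 containers.
A packing using 7 containers:
  container 1: 1350 + 400 = 1750
  container 2: 1350 + 250 + 200 = 1800
  container 3: 1350 + 200 + 200 = 1750
  container 4: 1350 = 1350
  container 5: 1300 + 500 = 1800
  container 6: 1150 + 600 = 1750
  container 7: 550 = 550
No arrangement into 6 containers stays within capacity, so 7 is optimal.

7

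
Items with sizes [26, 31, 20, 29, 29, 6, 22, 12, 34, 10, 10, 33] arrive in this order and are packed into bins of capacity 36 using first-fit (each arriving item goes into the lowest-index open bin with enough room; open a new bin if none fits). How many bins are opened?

  26 → bin 1 (new)  [load 26/36]
  31 → bin 2 (new)  [load 31/36]
  20 → bin 3 (new)  [load 20/36]
  29 → bin 4 (new)  [load 29/36]
  29 → bin 5 (new)  [load 29/36]
  6 → bin 1  [load 32/36]
  22 → bin 6 (new)  [load 22/36]
  12 → bin 3  [load 32/36]
  34 → bin 7 (new)  [load 34/36]
  10 → bin 6  [load 32/36]
  10 → bin 8 (new)  [load 10/36]
  33 → bin 9 (new)  [load 33/36]
9 bins opened.

9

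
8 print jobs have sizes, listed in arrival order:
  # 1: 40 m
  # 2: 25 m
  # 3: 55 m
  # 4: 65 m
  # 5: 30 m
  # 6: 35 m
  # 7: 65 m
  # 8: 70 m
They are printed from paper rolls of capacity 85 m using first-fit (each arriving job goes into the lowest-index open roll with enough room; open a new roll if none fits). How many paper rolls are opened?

  40 → roll 1 (new)  [load 40/85]
  25 → roll 1  [load 65/85]
  55 → roll 2 (new)  [load 55/85]
  65 → roll 3 (new)  [load 65/85]
  30 → roll 2  [load 85/85]
  35 → roll 4 (new)  [load 35/85]
  65 → roll 5 (new)  [load 65/85]
  70 → roll 6 (new)  [load 70/85]
6 paper rolls opened.

6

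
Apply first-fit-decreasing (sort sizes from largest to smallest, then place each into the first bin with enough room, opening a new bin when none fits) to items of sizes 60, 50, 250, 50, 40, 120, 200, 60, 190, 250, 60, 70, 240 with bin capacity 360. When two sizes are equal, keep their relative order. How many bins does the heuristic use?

5

Sorted descending: 250, 250, 240, 200, 190, 120, 70, 60, 60, 60, 50, 50, 40.
  250 → bin 1 (new)  [load 250/360]
  250 → bin 2 (new)  [load 250/360]
  240 → bin 3 (new)  [load 240/360]
  200 → bin 4 (new)  [load 200/360]
  190 → bin 5 (new)  [load 190/360]
  120 → bin 3  [load 360/360]
  70 → bin 1  [load 320/360]
  60 → bin 2  [load 310/360]
  60 → bin 4  [load 260/360]
  60 → bin 4  [load 320/360]
  50 → bin 2  [load 360/360]
  50 → bin 5  [load 240/360]
  40 → bin 1  [load 360/360]
5 bins opened.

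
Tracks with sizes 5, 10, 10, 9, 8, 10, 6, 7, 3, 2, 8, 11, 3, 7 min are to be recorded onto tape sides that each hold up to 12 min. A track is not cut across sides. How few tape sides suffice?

10

Total = 11 + 10 + 10 + 10 + 9 + 8 + 8 + 7 + 7 + 6 + 5 + 3 + 3 + 2 = 99 min.
Lower bound: ⌈99/12⌉ = 9 tape sides.
A packing using 10 tape sides:
  side 1: 11 = 11
  side 2: 10 + 2 = 12
  side 3: 10 = 10
  side 4: 10 = 10
  side 5: 9 + 3 = 12
  side 6: 8 + 3 = 11
  side 7: 8 = 8
  side 8: 7 + 5 = 12
  side 9: 7 = 7
  side 10: 6 = 6
No arrangement into 9 tape sides stays within capacity, so 10 is optimal.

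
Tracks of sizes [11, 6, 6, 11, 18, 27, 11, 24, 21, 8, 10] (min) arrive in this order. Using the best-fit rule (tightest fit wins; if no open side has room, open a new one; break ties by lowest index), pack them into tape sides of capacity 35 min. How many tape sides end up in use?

5

  11 → side 1 (new)  [load 11/35]
  6 → side 1  [load 17/35]
  6 → side 1  [load 23/35]
  11 → side 1  [load 34/35]
  18 → side 2 (new)  [load 18/35]
  27 → side 3 (new)  [load 27/35]
  11 → side 2  [load 29/35]
  24 → side 4 (new)  [load 24/35]
  21 → side 5 (new)  [load 21/35]
  8 → side 3  [load 35/35]
  10 → side 4  [load 34/35]
5 tape sides opened.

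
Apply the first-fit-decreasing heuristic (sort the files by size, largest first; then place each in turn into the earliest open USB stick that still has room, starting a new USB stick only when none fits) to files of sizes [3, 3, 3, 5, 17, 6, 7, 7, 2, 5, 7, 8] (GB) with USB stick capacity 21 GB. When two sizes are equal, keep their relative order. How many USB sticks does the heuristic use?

4

Sorted descending: 17, 8, 7, 7, 7, 6, 5, 5, 3, 3, 3, 2.
  17 → USB stick 1 (new)  [load 17/21]
  8 → USB stick 2 (new)  [load 8/21]
  7 → USB stick 2  [load 15/21]
  7 → USB stick 3 (new)  [load 7/21]
  7 → USB stick 3  [load 14/21]
  6 → USB stick 2  [load 21/21]
  5 → USB stick 3  [load 19/21]
  5 → USB stick 4 (new)  [load 5/21]
  3 → USB stick 1  [load 20/21]
  3 → USB stick 4  [load 8/21]
  3 → USB stick 4  [load 11/21]
  2 → USB stick 3  [load 21/21]
4 USB sticks opened.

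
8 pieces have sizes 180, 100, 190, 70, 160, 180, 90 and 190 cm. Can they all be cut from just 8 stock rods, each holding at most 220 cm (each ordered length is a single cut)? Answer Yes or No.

A valid assignment using 7 stock rods:
  stock rod 1: 190 = 190
  stock rod 2: 190 = 190
  stock rod 3: 180 = 180
  stock rod 4: 180 = 180
  stock rod 5: 160 = 160
  stock rod 6: 100 + 90 = 190
  stock rod 7: 70 = 70
That uses only 7 ≤ 8, so 8 stock rods are enough.

Yes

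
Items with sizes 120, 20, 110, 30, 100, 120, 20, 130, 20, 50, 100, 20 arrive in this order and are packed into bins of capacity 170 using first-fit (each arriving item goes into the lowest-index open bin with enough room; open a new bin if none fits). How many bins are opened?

  120 → bin 1 (new)  [load 120/170]
  20 → bin 1  [load 140/170]
  110 → bin 2 (new)  [load 110/170]
  30 → bin 1  [load 170/170]
  100 → bin 3 (new)  [load 100/170]
  120 → bin 4 (new)  [load 120/170]
  20 → bin 2  [load 130/170]
  130 → bin 5 (new)  [load 130/170]
  20 → bin 2  [load 150/170]
  50 → bin 3  [load 150/170]
  100 → bin 6 (new)  [load 100/170]
  20 → bin 2  [load 170/170]
6 bins opened.

6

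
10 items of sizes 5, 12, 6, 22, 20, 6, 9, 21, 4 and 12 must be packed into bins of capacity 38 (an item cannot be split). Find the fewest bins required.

4

Total = 22 + 21 + 20 + 12 + 12 + 9 + 6 + 6 + 5 + 4 = 117.
Lower bound: ⌈117/38⌉ = 4 bins.
A packing using 4 bins:
  bin 1: 22 + 12 + 4 = 38
  bin 2: 21 + 12 + 5 = 38
  bin 3: 20 + 9 + 6 = 35
  bin 4: 6 = 6
This matches the lower bound, so 4 is optimal.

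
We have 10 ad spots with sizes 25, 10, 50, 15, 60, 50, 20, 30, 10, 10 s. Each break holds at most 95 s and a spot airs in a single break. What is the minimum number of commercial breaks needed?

Total = 60 + 50 + 50 + 30 + 25 + 20 + 15 + 10 + 10 + 10 = 280 s.
Lower bound: ⌈280/95⌉ = 3 commercial breaks.
A packing using 3 commercial breaks:
  break 1: 60 + 30 = 90
  break 2: 50 + 25 + 20 = 95
  break 3: 50 + 15 + 10 + 10 + 10 = 95
This matches the lower bound, so 3 is optimal.

3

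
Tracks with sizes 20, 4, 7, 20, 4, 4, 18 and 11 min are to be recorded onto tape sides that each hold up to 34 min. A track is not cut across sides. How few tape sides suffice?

Total = 20 + 20 + 18 + 11 + 7 + 4 + 4 + 4 = 88 min.
Lower bound: ⌈88/34⌉ = 3 tape sides.
A packing using 3 tape sides:
  side 1: 20 + 11 = 31
  side 2: 20 + 7 + 4 = 31
  side 3: 18 + 4 + 4 = 26
This matches the lower bound, so 3 is optimal.

3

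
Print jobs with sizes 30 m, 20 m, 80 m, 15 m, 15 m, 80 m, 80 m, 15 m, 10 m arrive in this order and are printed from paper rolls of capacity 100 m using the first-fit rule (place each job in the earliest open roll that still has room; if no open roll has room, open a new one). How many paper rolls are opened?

  30 → roll 1 (new)  [load 30/100]
  20 → roll 1  [load 50/100]
  80 → roll 2 (new)  [load 80/100]
  15 → roll 1  [load 65/100]
  15 → roll 1  [load 80/100]
  80 → roll 3 (new)  [load 80/100]
  80 → roll 4 (new)  [load 80/100]
  15 → roll 1  [load 95/100]
  10 → roll 2  [load 90/100]
4 paper rolls opened.

4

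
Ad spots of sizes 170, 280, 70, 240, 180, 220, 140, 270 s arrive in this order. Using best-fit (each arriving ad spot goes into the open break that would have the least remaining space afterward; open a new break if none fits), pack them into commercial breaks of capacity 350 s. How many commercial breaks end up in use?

6

  170 → break 1 (new)  [load 170/350]
  280 → break 2 (new)  [load 280/350]
  70 → break 2  [load 350/350]
  240 → break 3 (new)  [load 240/350]
  180 → break 1  [load 350/350]
  220 → break 4 (new)  [load 220/350]
  140 → break 5 (new)  [load 140/350]
  270 → break 6 (new)  [load 270/350]
6 commercial breaks opened.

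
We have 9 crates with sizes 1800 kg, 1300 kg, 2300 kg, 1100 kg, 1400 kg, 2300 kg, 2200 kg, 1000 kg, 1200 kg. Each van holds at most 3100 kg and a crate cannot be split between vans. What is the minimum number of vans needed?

Total = 2300 + 2300 + 2200 + 1800 + 1400 + 1300 + 1200 + 1100 + 1000 = 14600 kg.
Lower bound: ⌈14600/3100⌉ = 5 vans.
A packing using 6 vans:
  van 1: 2300 = 2300
  van 2: 2300 = 2300
  van 3: 2200 = 2200
  van 4: 1800 + 1300 = 3100
  van 5: 1400 + 1200 = 2600
  van 6: 1100 + 1000 = 2100
No arrangement into 5 vans stays within capacity, so 6 is optimal.

6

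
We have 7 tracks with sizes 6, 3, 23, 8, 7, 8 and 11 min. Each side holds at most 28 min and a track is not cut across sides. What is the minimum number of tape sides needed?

3

Total = 23 + 11 + 8 + 8 + 7 + 6 + 3 = 66 min.
Lower bound: ⌈66/28⌉ = 3 tape sides.
A packing using 3 tape sides:
  side 1: 23 + 3 = 26
  side 2: 11 + 8 + 8 = 27
  side 3: 7 + 6 = 13
This matches the lower bound, so 3 is optimal.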